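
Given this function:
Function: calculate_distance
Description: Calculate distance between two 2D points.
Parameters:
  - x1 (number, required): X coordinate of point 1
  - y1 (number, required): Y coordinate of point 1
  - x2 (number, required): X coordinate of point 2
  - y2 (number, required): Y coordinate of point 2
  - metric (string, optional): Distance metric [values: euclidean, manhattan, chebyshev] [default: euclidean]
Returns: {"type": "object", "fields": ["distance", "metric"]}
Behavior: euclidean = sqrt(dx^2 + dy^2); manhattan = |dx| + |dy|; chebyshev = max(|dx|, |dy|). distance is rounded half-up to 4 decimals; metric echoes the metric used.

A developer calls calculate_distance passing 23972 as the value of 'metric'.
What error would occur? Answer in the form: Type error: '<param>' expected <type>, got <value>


Spec: 'metric' is declared as string; 23972 is an integer.
Type error: 'metric' expected string, got 23972


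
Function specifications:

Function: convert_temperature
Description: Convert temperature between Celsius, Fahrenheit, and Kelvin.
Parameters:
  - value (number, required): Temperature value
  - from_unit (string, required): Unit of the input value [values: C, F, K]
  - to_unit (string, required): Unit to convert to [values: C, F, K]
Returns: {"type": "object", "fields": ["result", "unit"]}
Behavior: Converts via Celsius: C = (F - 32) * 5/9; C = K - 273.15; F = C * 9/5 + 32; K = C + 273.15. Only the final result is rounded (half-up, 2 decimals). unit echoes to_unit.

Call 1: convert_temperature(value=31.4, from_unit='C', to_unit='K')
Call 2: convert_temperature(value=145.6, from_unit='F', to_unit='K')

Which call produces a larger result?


Call 1:
  Input already in C: 31.4
  To K: 31.4 + 273.15 = 304.55
  Round to 2 decimals: 304.55
  -> 304.55 K
Call 2:
  To C: (145.6 - 32) * 5/9 = 63.111111
  To K: 63.111111 + 273.15 = 336.261111
  Round to 2 decimals: 336.26
  -> 336.26 K
Call 2 (336.26 K)


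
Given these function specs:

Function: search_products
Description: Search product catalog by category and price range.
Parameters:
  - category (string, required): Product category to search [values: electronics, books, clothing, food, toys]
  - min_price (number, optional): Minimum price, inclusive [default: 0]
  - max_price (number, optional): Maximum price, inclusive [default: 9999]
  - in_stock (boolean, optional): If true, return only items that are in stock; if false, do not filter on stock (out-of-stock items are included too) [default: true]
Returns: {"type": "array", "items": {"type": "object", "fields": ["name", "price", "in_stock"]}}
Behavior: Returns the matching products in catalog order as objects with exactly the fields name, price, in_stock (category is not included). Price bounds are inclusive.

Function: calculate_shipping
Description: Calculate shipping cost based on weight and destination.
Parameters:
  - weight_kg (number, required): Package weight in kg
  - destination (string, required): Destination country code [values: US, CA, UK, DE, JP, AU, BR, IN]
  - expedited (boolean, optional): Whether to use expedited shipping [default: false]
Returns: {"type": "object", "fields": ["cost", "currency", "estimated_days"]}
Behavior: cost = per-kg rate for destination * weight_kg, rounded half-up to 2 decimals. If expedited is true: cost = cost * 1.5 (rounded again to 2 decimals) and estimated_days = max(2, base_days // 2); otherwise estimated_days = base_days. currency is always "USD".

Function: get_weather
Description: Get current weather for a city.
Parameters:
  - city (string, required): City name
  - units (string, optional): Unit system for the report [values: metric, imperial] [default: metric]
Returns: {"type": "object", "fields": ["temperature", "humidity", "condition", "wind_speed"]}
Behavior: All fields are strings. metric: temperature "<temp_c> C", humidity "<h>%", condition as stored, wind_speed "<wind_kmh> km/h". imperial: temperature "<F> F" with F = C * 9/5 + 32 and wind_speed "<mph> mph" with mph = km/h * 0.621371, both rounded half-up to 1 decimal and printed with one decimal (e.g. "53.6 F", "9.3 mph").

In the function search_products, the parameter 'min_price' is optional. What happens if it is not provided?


The search_products spec declares:
  - min_price (number, optional): Minimum price, inclusive [default: 0]
It defaults to 0


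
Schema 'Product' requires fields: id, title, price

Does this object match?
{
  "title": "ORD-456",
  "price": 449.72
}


Checking required fields...
Missing: id
Invalid - missing required field 'id'


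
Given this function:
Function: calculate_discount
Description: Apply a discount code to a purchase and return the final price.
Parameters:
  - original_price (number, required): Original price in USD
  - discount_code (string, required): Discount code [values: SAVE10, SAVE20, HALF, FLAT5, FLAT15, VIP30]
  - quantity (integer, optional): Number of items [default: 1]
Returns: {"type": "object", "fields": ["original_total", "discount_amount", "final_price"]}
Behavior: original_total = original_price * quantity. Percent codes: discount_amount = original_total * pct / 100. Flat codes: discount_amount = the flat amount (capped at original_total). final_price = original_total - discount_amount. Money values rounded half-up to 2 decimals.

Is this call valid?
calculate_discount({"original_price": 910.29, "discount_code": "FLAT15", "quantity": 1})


Checking all required parameters present and types match... All valid.
Valid


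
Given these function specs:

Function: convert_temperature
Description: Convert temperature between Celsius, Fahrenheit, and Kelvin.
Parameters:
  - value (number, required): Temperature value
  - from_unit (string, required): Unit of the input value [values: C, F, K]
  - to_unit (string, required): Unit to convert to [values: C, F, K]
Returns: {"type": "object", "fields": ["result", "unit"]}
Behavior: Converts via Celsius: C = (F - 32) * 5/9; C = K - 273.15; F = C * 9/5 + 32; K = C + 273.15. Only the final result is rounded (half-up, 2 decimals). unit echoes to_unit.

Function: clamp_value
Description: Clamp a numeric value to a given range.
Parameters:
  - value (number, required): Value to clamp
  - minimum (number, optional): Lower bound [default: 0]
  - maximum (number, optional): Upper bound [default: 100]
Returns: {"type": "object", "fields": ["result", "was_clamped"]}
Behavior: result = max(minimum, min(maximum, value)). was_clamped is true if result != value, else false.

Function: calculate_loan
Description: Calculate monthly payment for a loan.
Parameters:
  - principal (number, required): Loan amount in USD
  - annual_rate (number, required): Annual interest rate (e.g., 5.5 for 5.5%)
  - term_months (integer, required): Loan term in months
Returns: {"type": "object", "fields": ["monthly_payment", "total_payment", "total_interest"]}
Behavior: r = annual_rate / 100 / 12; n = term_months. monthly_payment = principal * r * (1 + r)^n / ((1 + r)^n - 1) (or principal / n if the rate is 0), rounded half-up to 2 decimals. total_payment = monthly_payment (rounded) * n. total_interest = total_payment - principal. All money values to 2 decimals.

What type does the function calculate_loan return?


The calculate_loan spec declares Returns: {"type": "object", "fields": ["monthly_payment", "total_payment", "total_interest"]}
Type:
object


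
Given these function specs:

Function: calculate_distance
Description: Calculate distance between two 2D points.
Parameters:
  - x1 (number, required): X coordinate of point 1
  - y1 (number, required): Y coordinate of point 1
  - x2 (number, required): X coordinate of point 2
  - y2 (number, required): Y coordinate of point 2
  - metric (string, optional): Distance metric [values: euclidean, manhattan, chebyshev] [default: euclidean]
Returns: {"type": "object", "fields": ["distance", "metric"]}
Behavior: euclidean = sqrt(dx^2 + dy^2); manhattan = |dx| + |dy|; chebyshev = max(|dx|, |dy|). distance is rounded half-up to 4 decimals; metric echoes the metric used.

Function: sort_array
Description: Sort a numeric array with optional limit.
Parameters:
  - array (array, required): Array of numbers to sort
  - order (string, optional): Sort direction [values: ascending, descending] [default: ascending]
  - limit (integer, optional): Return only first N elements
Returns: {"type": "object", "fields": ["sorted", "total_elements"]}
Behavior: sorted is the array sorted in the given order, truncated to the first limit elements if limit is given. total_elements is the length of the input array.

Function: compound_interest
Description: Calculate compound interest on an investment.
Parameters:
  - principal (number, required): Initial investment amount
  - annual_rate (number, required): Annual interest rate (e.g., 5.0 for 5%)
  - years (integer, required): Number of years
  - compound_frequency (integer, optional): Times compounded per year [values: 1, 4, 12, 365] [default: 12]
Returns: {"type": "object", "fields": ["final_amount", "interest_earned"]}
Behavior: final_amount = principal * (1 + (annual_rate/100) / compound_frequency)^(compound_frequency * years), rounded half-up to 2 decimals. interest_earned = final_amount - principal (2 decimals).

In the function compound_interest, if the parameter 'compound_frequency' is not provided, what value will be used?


The compound_interest spec declares:
  - compound_frequency (integer, optional): Times compounded per year [values: 1, 4, 12, 365] [default: 12]
Default:
12


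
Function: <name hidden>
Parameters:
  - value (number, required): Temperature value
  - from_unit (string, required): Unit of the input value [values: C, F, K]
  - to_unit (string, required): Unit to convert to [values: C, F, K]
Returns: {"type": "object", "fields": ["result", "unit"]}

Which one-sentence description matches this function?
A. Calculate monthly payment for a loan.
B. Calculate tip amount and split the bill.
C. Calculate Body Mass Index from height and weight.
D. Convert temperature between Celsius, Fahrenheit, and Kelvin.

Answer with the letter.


Parameters value, from_unit, to_unit and return ["result", "unit"] fit: Convert temperature between Celsius, Fahrenheit, and Kelvin.
D


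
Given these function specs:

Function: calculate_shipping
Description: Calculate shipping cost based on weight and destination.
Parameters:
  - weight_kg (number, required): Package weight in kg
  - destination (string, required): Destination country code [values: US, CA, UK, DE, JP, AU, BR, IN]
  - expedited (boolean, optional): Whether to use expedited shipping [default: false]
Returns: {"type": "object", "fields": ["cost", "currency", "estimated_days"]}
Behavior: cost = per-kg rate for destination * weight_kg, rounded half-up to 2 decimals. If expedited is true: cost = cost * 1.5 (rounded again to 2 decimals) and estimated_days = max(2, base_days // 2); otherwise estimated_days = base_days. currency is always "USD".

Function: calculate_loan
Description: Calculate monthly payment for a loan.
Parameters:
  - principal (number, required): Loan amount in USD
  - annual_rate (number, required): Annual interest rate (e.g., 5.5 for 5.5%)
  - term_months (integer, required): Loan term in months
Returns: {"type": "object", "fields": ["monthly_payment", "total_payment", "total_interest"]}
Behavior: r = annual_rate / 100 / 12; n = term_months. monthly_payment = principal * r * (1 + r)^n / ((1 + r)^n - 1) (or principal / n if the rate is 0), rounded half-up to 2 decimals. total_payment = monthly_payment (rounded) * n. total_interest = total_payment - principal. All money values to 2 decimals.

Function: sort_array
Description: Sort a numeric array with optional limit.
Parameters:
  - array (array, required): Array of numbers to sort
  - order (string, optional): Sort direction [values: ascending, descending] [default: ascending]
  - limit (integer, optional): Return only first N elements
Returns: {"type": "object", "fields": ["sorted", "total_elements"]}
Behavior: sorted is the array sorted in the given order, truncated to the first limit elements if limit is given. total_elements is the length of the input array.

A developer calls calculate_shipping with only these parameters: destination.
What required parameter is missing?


Required parameters: weight_kg, destination
Provided: destination
Missing: weight_kg
weight_kg


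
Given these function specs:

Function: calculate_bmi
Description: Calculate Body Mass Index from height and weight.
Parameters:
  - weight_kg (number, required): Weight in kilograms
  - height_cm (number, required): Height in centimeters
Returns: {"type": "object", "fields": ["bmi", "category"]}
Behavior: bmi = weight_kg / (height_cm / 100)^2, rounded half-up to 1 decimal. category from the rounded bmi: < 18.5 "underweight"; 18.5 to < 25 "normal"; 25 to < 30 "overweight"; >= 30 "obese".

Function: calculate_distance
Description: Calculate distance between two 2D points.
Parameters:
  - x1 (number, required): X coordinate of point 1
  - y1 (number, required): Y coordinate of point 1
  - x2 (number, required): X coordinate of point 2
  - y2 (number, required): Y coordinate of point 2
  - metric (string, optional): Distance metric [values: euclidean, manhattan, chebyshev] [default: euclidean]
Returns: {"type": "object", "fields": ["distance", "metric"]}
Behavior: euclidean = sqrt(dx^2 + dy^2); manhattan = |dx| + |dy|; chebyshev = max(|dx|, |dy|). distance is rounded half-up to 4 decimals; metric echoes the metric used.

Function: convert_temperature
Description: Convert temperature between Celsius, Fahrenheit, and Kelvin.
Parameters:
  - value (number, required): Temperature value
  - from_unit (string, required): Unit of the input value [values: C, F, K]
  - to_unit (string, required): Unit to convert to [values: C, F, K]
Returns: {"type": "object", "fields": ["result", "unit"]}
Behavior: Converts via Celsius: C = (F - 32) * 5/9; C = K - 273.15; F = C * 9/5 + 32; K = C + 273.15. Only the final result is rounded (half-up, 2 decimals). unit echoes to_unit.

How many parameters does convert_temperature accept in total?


Parameters of convert_temperature: value (required), from_unit (required), to_unit (required)
Total:
3


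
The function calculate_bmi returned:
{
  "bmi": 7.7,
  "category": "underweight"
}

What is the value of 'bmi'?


7.7


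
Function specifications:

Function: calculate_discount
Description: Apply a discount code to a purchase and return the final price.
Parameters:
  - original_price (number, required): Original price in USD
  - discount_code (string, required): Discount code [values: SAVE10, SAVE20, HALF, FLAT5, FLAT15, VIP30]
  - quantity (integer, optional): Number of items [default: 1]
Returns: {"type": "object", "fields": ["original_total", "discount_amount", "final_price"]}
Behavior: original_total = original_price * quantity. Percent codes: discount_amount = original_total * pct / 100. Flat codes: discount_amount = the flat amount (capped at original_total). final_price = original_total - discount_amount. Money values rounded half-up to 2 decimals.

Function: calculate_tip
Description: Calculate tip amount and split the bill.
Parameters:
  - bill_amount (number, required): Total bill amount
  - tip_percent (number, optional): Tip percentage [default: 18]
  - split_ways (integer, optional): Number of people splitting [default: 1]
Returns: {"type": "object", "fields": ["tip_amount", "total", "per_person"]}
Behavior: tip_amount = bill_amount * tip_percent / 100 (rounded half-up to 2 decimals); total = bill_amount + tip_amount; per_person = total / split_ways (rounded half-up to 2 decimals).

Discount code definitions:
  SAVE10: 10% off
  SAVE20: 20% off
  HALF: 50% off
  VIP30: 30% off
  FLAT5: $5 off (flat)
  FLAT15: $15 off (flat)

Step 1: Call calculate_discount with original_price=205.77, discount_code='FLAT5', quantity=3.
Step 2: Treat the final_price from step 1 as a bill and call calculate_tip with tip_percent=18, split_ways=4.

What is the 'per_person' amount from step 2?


Step 1: calculate_discount(original_price=205.77, discount_code=FLAT5, quantity=3)
  original_total = 205.77 * 3 = 617.31
  FLAT5 = $5 flat: discount_amount = min(5.00, 617.31) = 5.00
  final_price = 617.31 - 5.00 = 612.31
  -> final_price = 612.31
Step 2: calculate_tip(bill_amount=612.31, tip_percent=18, split_ways=4)
  tip_amount = 612.31 * 18/100 = 110.2158 -> 110.22
  total = 612.31 + 110.22 = 722.53
  per_person = 722.53 / 4 = 180.6325 -> 180.63
  -> per_person = 180.63
$180.63


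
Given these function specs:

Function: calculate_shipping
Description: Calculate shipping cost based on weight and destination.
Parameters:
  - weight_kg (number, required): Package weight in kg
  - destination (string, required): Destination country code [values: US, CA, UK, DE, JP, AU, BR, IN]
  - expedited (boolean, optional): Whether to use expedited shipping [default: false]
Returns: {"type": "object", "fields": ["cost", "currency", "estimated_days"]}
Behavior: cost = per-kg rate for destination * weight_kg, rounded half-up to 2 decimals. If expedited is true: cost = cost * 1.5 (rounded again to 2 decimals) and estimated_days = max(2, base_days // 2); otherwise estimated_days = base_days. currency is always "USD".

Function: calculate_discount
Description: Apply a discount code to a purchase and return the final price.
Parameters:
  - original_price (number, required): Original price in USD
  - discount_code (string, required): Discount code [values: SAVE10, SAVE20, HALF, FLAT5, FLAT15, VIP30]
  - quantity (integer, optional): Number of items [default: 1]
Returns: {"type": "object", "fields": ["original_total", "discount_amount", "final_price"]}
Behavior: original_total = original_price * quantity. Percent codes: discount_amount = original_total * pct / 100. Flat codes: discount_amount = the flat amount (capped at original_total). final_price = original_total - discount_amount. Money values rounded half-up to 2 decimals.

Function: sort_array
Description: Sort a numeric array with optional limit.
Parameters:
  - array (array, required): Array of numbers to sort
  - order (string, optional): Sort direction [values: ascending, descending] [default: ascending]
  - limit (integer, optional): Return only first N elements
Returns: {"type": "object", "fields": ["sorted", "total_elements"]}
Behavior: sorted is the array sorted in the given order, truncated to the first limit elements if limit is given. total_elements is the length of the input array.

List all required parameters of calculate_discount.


Parameters of calculate_discount and their required/optional flag:
  original_price: required
  discount_code: required
  quantity: optional
discount_code, original_price


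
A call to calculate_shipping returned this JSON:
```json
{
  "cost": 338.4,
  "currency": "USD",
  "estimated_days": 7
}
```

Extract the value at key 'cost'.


338.4


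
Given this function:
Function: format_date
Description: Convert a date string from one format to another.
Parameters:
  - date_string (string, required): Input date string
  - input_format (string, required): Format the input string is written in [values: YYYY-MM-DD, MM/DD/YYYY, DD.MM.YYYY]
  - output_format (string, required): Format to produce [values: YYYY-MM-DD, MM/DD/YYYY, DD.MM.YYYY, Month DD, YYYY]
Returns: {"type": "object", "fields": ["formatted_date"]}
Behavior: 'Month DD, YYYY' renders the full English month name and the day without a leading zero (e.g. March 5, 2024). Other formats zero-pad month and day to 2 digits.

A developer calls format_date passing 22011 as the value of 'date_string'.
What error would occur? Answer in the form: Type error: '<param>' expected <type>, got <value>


Spec: 'date_string' is declared as string; 22011 is an integer.
Type error: 'date_string' expected string, got 22011


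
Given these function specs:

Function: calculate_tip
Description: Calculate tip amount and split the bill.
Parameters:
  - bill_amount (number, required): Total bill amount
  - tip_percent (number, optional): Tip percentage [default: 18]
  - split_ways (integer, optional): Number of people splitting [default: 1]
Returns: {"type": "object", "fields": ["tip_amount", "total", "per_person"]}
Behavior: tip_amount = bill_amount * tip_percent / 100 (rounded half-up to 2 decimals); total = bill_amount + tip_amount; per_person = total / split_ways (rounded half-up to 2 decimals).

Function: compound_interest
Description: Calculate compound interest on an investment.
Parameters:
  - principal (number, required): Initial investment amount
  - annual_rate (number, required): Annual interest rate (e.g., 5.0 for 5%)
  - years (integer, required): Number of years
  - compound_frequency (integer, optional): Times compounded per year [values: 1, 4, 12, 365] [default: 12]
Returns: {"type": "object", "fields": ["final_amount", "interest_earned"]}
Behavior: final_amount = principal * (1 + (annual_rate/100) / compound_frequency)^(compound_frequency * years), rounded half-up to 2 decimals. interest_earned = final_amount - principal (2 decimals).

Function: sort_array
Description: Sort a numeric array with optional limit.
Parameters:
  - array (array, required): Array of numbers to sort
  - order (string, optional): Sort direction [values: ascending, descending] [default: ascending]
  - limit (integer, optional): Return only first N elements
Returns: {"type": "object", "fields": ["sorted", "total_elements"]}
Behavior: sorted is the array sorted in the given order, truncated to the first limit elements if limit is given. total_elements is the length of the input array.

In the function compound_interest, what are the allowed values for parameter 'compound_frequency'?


The compound_interest spec declares:
  - compound_frequency (integer, optional): Times compounded per year [values: 1, 4, 12, 365] [default: 12]
Allowed values:
1, 4, 12, 365


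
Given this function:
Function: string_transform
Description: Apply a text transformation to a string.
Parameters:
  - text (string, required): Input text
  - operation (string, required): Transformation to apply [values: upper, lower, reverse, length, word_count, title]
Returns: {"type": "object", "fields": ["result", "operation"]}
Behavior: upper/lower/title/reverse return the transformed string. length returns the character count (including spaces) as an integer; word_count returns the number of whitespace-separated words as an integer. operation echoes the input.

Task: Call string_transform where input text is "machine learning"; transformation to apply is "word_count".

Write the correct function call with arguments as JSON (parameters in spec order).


Mapping each described value to its parameter name:
  'Input text' -> text = "machine learning"
  'Transformation to apply' -> operation = "word_count"
string_transform({"text": "machine learning", "operation": "word_count"})


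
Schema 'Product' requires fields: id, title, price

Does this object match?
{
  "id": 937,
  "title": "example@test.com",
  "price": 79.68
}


Checking required fields... All present.
Valid - all required fields present


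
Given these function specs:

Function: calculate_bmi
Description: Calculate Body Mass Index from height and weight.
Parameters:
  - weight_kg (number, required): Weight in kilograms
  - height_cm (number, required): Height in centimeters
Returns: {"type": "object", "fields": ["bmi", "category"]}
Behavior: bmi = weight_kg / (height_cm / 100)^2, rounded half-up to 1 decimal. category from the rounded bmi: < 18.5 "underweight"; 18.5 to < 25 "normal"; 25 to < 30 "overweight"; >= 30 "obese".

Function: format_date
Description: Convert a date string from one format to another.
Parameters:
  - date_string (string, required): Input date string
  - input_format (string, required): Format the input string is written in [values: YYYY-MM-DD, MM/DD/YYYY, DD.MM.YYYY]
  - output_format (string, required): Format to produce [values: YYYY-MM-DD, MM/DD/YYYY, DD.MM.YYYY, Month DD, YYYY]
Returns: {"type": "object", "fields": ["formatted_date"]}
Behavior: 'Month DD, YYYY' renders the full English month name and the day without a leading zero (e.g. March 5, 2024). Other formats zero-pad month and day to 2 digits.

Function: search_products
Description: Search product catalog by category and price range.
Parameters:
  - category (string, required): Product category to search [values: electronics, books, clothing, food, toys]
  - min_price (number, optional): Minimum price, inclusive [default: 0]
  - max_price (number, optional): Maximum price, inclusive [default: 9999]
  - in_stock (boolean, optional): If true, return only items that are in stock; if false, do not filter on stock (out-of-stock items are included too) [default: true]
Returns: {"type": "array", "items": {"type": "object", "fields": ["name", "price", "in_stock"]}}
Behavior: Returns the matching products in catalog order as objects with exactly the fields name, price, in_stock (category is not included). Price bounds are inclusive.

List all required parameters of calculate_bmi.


Parameters of calculate_bmi and their required/optional flag:
  weight_kg: required
  height_cm: required
height_cm, weight_kg


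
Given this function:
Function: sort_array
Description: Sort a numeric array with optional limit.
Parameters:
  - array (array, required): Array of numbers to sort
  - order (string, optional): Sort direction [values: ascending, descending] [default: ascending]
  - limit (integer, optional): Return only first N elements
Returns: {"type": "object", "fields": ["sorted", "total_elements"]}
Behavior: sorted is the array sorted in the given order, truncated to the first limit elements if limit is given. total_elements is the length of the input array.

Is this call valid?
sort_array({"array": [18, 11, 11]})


Checking all required parameters present and types match... All valid.
Valid


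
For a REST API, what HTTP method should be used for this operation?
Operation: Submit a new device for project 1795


GET = read, POST = create, PUT = update/replace, DELETE = remove
This operation is a create.
POST


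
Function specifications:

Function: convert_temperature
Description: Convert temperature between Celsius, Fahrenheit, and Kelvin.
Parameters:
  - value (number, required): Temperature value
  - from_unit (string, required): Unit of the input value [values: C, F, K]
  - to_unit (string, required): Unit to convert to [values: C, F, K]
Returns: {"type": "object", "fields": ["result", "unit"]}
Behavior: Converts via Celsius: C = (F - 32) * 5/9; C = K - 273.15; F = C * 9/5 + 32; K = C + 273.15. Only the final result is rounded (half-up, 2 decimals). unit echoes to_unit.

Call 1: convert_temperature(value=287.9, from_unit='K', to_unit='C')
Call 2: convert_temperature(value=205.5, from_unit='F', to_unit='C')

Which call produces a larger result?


Call 1:
  To C: 287.9 - 273.15 = 14.75
  Target is C: 14.75
  Round to 2 decimals: 14.75
  -> 14.75 C
Call 2:
  To C: (205.5 - 32) * 5/9 = 96.388889
  Target is C: 96.388889
  Round to 2 decimals: 96.39
  -> 96.39 C
Call 2 (96.39 C)


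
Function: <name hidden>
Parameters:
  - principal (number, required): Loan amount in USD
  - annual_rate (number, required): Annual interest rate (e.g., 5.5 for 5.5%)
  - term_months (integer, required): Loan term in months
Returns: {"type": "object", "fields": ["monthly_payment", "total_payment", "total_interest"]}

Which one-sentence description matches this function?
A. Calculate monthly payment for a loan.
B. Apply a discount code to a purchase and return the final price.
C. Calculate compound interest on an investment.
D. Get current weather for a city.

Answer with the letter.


Parameters principal, annual_rate, term_months and return ["monthly_payment", "total_payment", "total_interest"] fit: Calculate monthly payment for a loan.
A


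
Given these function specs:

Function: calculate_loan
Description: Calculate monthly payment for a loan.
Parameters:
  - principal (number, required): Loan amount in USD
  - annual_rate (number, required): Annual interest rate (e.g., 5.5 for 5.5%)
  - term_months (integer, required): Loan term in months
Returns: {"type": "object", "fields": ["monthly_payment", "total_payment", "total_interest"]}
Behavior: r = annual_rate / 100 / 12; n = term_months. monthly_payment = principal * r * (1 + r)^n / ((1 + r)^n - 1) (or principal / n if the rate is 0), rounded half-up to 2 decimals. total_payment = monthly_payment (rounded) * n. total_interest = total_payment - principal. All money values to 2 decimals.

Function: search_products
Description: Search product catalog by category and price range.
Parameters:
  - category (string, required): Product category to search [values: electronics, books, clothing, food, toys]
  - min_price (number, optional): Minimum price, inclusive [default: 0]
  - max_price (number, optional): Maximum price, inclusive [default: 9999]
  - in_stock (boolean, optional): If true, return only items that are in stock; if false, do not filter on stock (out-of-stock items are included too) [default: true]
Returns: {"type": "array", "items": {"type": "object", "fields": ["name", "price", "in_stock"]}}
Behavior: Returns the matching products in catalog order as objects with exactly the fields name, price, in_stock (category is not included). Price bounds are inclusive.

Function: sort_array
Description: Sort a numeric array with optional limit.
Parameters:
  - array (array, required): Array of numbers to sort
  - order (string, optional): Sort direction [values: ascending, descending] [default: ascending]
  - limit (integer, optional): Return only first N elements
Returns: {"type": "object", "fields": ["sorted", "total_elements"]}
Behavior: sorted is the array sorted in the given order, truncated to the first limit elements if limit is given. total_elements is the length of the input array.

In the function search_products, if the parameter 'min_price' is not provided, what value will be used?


The search_products spec declares:
  - min_price (number, optional): Minimum price, inclusive [default: 0]
Default:
0


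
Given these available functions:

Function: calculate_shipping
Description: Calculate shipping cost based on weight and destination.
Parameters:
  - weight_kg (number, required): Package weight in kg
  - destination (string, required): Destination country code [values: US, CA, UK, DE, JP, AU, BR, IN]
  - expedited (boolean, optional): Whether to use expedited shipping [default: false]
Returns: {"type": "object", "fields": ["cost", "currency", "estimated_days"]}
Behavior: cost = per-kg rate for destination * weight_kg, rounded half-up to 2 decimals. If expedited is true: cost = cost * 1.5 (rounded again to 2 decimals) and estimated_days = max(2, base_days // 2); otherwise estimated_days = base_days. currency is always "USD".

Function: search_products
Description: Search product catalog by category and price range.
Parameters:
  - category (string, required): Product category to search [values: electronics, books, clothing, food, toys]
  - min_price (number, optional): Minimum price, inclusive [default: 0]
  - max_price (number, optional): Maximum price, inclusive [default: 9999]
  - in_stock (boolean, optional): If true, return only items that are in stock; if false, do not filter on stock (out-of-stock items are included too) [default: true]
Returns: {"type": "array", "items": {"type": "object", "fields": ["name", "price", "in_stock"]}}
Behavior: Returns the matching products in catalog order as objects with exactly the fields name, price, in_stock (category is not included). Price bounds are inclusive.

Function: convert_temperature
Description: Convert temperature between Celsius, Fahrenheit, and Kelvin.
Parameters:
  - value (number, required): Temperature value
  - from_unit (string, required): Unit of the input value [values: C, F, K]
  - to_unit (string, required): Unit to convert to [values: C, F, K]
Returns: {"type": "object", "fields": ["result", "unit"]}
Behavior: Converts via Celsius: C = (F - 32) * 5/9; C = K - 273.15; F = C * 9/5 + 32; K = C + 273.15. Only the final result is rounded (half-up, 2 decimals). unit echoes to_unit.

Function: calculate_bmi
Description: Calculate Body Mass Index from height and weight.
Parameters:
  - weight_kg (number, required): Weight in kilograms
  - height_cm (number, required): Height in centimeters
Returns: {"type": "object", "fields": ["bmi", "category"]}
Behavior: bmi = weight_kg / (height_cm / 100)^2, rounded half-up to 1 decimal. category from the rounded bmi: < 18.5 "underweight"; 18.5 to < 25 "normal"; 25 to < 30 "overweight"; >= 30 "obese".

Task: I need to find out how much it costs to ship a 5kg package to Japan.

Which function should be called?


The task needs a function whose description is: Calculate shipping cost based on weight and destination.
calculate_shipping


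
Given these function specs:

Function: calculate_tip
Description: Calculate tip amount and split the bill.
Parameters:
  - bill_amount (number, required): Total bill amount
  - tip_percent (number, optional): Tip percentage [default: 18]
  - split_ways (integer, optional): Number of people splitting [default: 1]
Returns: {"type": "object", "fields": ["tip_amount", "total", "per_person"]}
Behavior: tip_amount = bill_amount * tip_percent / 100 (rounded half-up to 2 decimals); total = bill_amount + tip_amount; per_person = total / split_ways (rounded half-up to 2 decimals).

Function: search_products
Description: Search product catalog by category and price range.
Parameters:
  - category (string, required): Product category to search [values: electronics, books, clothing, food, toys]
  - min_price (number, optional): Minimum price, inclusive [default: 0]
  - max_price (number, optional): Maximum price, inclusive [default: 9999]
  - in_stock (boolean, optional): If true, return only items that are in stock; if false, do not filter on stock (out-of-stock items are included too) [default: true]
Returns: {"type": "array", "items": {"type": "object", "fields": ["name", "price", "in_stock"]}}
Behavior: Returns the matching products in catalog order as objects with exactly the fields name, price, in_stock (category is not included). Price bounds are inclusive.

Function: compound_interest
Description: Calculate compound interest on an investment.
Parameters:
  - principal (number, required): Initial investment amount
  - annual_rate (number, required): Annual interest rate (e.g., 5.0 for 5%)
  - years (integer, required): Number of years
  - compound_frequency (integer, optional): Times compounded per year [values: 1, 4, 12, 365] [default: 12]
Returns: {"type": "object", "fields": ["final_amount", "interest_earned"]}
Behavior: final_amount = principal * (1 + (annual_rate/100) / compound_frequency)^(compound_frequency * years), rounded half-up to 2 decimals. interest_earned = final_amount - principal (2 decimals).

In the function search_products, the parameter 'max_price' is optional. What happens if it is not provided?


The search_products spec declares:
  - max_price (number, optional): Maximum price, inclusive [default: 9999]
It defaults to 9999


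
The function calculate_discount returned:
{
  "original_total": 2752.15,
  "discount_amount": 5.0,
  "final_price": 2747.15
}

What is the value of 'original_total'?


2752.15


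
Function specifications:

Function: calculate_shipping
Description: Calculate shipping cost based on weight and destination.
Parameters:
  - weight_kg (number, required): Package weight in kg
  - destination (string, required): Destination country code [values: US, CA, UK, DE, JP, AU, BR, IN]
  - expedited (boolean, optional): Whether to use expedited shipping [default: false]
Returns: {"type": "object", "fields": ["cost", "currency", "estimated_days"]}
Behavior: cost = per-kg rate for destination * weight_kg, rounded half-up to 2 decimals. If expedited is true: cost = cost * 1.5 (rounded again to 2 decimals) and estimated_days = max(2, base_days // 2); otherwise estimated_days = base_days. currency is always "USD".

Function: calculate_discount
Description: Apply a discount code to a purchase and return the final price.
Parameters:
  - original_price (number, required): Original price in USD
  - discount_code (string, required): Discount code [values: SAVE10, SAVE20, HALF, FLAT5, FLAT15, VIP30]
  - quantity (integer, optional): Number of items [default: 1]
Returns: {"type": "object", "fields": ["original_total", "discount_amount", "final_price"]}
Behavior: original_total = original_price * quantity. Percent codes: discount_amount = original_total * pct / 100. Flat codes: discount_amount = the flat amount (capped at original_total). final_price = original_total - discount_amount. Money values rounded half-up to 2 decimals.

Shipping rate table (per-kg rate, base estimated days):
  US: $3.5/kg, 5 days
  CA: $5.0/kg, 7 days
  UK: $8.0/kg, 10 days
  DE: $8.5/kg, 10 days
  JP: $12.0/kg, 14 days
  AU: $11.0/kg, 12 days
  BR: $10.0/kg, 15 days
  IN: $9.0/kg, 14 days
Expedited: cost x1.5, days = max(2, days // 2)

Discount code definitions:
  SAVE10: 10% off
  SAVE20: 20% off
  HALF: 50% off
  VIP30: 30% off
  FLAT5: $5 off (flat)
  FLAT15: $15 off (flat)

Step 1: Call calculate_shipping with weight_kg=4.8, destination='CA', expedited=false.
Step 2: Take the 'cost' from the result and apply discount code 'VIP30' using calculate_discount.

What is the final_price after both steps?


Step 1: calculate_shipping(weight_kg=4.8, destination=CA, expedited=false)
  Rate for CA: $5.0/kg, base 7 days
  cost = 5.0 * 4.8 = 24 -> 24.00
  expedited not set/false: estimated_days = 7
  -> cost = 24.00 USD
Step 2: calculate_discount(original_price=24.0, discount_code=VIP30, quantity=1)
  original_total = 24.0 * 1 = 24.00
  VIP30 = 30% off: discount_amount = 24.00 * 30/100 = 7.2 -> 7.20
  final_price = 24.00 - 7.20 = 16.80
  -> final_price = 16.80
$16.80


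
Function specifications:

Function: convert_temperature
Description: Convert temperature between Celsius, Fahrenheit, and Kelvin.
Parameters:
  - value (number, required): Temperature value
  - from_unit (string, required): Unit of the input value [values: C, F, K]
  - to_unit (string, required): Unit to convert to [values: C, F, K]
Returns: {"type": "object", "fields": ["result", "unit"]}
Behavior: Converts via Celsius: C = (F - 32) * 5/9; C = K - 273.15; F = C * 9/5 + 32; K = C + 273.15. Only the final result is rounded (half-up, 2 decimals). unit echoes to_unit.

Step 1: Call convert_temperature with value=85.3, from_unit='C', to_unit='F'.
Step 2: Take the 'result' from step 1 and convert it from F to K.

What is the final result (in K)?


Step 1: convert_temperature(value=85.3, from_unit=C, to_unit=F)
  Input already in C: 85.3
  To F: 85.3 * 9/5 + 32 = 185.54
  Round to 2 decimals: 185.54
  -> result = 185.54 F
Step 2: convert_temperature(value=185.54, from_unit=F, to_unit=K)
  To C: (185.54 - 32) * 5/9 = 85.3
  To K: 85.3 + 273.15 = 358.45
  Round to 2 decimals: 358.45
  -> result = 358.45 K
358.45 K


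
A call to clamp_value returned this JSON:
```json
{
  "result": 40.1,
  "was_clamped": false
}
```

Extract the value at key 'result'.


40.1


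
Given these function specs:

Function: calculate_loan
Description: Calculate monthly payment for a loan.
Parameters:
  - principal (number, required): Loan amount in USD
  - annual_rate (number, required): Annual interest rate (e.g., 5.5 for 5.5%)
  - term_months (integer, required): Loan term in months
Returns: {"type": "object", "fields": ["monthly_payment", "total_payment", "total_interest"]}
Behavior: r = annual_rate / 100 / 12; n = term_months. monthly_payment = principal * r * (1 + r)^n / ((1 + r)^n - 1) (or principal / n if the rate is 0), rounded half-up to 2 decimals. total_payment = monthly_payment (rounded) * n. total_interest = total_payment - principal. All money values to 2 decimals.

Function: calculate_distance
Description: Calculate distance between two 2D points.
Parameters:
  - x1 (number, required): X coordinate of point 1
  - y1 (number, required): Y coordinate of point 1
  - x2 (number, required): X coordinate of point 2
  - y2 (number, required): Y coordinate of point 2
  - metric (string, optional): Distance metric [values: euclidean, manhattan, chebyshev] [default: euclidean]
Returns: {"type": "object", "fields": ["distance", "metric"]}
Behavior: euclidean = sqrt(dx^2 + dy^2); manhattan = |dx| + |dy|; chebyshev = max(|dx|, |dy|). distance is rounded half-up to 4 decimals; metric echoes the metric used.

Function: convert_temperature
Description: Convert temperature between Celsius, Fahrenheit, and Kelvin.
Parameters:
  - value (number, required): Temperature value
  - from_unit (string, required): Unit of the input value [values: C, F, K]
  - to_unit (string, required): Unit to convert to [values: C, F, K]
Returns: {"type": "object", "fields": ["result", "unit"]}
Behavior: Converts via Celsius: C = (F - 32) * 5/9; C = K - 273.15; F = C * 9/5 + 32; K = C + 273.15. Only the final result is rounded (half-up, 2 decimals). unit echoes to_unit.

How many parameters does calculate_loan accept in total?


Parameters of calculate_loan: principal (required), annual_rate (required), term_months (required)
Total:
3
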